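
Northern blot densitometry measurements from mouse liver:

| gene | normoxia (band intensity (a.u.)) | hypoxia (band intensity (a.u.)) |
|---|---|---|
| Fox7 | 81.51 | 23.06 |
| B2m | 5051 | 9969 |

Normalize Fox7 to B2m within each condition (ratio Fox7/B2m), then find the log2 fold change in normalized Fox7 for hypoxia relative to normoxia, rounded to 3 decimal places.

Fox7/B2m (normoxia) = 81.51 / 5051 = 0.016137
Fox7/B2m (hypoxia) = 23.06 / 9969 = 0.0023132
Fold change = 0.0023132 / 0.016137 = 0.1433
log2(0.1433) = -2.8025

-2.802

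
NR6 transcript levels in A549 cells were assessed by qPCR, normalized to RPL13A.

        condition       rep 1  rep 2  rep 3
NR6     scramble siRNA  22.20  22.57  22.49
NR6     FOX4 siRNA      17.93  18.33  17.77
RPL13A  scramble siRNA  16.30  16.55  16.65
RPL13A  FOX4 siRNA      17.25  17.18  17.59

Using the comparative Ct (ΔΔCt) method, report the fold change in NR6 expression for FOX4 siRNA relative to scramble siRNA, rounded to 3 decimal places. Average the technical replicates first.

Mean Ct: NR6 scramble siRNA 22.420; NR6 FOX4 siRNA 18.010; RPL13A scramble siRNA 16.500; RPL13A FOX4 siRNA 17.340
ΔCt(scramble siRNA) = 22.420 − 16.500 = 5.920
ΔCt(FOX4 siRNA) = 18.010 − 17.340 = 0.670
ΔΔCt = 0.670 − 5.920 = -5.250
Fold change = 2^(−(-5.250)) = 2^5.250 = 38.0546

38.055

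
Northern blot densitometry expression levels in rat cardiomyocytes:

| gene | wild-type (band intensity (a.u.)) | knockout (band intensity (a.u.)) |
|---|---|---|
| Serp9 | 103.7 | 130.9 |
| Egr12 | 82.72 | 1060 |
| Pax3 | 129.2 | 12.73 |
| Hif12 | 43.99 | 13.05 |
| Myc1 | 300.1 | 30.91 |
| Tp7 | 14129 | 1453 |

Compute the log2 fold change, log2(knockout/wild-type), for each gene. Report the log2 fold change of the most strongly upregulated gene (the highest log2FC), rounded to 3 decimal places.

3.680

log2(130.9/103.7) = 0.336  (Serp9)
log2(1060/82.72) = 3.680  (Egr12)
log2(12.73/129.2) = -3.343  (Pax3)
log2(13.05/43.99) = -1.753  (Hif12)
log2(30.91/300.1) = -3.279  (Myc1)
log2(1453/14129) = -3.282  (Tp7)
Egr12 is most strongly upregulated.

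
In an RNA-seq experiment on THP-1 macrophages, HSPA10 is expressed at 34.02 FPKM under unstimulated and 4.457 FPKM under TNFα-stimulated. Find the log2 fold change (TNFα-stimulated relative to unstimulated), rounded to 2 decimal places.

-2.93

Fold change = 4.457 / 34.02 = 0.1310
log2(0.1310) = -2.932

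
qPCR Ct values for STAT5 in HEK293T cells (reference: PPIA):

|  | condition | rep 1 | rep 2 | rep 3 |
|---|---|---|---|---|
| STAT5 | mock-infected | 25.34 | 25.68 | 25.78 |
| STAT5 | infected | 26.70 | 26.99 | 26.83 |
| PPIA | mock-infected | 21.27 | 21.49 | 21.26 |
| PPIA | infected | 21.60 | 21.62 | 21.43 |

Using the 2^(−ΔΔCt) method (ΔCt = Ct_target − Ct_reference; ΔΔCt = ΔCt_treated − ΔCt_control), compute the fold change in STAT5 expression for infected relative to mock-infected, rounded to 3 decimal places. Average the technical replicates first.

Mean Ct: STAT5 mock-infected 25.600; STAT5 infected 26.840; PPIA mock-infected 21.340; PPIA infected 21.550
ΔCt(mock-infected) = 25.600 − 21.340 = 4.260
ΔCt(infected) = 26.840 − 21.550 = 5.290
ΔΔCt = 5.290 − 4.260 = 1.030
Fold change = 2^(−1.030) = 0.4897

0.490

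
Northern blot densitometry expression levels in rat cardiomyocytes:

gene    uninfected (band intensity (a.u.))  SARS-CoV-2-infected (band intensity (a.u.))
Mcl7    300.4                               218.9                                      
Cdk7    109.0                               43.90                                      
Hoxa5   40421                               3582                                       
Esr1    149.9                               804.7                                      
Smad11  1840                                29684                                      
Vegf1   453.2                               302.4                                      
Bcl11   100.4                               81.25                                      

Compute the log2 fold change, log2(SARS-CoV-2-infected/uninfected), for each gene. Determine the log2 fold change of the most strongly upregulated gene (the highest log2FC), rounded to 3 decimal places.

4.012

log2(218.9/300.4) = -0.457  (Mcl7)
log2(43.90/109.0) = -1.312  (Cdk7)
log2(3582/40421) = -3.496  (Hoxa5)
log2(804.7/149.9) = 2.424  (Esr1)
log2(29684/1840) = 4.012  (Smad11)
log2(302.4/453.2) = -0.584  (Vegf1)
log2(81.25/100.4) = -0.305  (Bcl11)
Smad11 is most strongly upregulated.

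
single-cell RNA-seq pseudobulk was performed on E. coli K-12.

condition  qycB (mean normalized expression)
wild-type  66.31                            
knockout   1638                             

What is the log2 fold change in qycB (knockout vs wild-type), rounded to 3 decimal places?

Fold change = 1638 / 66.31 = 24.7022
log2(24.7022) = 4.6266

4.627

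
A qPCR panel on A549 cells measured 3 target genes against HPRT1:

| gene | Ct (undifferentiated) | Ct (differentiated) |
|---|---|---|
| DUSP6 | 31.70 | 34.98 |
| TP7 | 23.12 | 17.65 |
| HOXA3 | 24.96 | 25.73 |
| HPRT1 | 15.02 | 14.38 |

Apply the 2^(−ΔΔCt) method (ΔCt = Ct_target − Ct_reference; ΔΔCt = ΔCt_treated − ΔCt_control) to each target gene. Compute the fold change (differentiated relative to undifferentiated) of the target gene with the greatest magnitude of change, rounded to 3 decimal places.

DUSP6: ΔΔCt = (34.98−14.38) − (31.70−15.02) = 20.60 − 16.68 = 3.92; fold change = 2^-3.92 = 0.066
TP7: ΔΔCt = (17.65−14.38) − (23.12−15.02) = 3.27 − 8.10 = -4.83; fold change = 2^4.83 = 28.443
HOXA3: ΔΔCt = (25.73−14.38) − (24.96−15.02) = 11.35 − 9.94 = 1.41; fold change = 2^-1.41 = 0.376
TP7 has the largest |ΔΔCt| = 4.83.

28.443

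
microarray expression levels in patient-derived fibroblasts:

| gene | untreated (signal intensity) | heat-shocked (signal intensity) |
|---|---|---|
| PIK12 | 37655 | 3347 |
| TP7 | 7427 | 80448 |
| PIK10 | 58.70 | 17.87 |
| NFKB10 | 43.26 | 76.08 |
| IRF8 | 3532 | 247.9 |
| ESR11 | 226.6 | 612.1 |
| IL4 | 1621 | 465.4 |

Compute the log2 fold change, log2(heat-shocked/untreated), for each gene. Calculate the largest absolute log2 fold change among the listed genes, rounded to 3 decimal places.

3.833

log2(3347/37655) = -3.492  (PIK12)
log2(80448/7427) = 3.437  (TP7)
log2(17.87/58.70) = -1.716  (PIK10)
log2(76.08/43.26) = 0.814  (NFKB10)
log2(247.9/3532) = -3.833  (IRF8)
log2(612.1/226.6) = 1.434  (ESR11)
log2(465.4/1621) = -1.800  (IL4)
The largest magnitude belongs to IRF8.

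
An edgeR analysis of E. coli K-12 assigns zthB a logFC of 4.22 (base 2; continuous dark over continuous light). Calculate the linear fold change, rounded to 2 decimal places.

18.64

Fold change = 2^(4.22) = 18.636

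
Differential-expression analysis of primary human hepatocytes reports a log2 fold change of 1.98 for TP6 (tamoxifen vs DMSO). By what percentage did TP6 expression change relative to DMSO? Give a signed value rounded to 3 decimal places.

294.493%

Fold change = 2^(1.98) = 3.9449
Percent change = (FC − 1) × 100% = (3.9449 − 1) × 100 = 294.493%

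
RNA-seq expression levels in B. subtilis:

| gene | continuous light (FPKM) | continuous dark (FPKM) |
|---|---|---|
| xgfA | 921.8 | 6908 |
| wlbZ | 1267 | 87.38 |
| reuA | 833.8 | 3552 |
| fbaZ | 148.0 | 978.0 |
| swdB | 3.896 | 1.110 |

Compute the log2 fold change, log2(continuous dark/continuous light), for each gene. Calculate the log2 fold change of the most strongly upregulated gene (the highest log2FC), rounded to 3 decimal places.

log2(6908/921.8) = 2.906  (xgfA)
log2(87.38/1267) = -3.858  (wlbZ)
log2(3552/833.8) = 2.091  (reuA)
log2(978.0/148.0) = 2.724  (fbaZ)
log2(1.110/3.896) = -1.811  (swdB)
xgfA is most strongly upregulated.

2.906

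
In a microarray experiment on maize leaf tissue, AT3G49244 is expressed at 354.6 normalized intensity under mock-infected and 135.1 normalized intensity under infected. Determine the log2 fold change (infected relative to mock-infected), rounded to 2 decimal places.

Fold change = 135.1 / 354.6 = 0.3810
log2(0.3810) = -1.392

-1.39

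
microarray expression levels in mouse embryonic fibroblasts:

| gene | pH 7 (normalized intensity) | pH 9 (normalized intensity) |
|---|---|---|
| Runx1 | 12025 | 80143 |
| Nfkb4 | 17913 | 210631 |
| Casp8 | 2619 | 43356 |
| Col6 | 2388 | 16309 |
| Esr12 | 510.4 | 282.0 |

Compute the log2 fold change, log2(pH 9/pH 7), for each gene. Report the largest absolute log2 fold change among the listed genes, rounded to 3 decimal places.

4.049

log2(80143/12025) = 2.737  (Runx1)
log2(210631/17913) = 3.556  (Nfkb4)
log2(43356/2619) = 4.049  (Casp8)
log2(16309/2388) = 2.772  (Col6)
log2(282.0/510.4) = -0.856  (Esr12)
The largest magnitude belongs to Casp8.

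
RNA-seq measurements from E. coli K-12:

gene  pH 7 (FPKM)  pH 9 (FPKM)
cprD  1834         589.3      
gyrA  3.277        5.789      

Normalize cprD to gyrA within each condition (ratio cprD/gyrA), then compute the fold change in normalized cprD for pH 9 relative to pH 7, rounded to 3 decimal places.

cprD/gyrA (pH 7) = 1834 / 3.277 = 559.66
cprD/gyrA (pH 9) = 589.3 / 5.789 = 101.8
Fold change = 101.8 / 559.66 = 0.1819

0.182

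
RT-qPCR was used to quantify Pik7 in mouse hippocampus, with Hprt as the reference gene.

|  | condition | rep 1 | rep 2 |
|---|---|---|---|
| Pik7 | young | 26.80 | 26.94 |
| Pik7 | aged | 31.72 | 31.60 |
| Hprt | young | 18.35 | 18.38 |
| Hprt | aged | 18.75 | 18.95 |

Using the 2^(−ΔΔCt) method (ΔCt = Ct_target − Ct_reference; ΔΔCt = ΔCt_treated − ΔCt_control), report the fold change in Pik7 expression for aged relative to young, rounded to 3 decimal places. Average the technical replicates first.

Mean Ct: Pik7 young 26.870; Pik7 aged 31.660; Hprt young 18.365; Hprt aged 18.850
ΔCt(young) = 26.870 − 18.365 = 8.505
ΔCt(aged) = 31.660 − 18.850 = 12.810
ΔΔCt = 12.810 − 8.505 = 4.305
Fold change = 2^(−4.305) = 0.0506

0.051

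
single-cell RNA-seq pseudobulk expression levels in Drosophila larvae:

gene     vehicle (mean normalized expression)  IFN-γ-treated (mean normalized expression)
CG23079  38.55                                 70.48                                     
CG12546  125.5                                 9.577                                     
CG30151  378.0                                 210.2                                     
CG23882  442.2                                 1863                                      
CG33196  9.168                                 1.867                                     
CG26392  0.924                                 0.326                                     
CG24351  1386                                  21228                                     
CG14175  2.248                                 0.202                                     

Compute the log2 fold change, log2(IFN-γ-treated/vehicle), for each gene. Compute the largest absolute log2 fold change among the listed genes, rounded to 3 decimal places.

log2(70.48/38.55) = 0.870  (CG23079)
log2(9.577/125.5) = -3.712  (CG12546)
log2(210.2/378.0) = -0.847  (CG30151)
log2(1863/442.2) = 2.075  (CG23882)
log2(1.867/9.168) = -2.296  (CG33196)
log2(0.326/0.924) = -1.503  (CG26392)
log2(21228/1386) = 3.937  (CG24351)
log2(0.202/2.248) = -3.476  (CG14175)
The largest magnitude belongs to CG24351.

3.937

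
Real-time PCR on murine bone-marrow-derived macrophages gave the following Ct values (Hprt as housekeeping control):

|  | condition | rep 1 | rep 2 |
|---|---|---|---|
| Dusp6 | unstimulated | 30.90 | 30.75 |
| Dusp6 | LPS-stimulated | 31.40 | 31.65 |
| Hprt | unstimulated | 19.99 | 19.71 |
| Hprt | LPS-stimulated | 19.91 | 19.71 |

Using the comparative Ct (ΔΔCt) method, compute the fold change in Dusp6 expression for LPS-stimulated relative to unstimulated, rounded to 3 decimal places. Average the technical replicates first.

Mean Ct: Dusp6 unstimulated 30.825; Dusp6 LPS-stimulated 31.525; Hprt unstimulated 19.850; Hprt LPS-stimulated 19.810
ΔCt(unstimulated) = 30.825 − 19.850 = 10.975
ΔCt(LPS-stimulated) = 31.525 − 19.810 = 11.715
ΔΔCt = 11.715 − 10.975 = 0.740
Fold change = 2^(−0.740) = 0.5987

0.599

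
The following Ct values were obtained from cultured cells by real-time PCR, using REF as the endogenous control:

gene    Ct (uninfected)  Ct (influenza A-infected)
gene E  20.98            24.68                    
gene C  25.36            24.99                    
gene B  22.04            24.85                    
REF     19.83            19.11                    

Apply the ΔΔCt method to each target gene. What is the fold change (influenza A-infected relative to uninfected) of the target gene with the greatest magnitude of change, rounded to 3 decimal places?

gene E: ΔΔCt = (24.68−19.11) − (20.98−19.83) = 5.57 − 1.15 = 4.42; fold change = 2^-4.42 = 0.047
gene C: ΔΔCt = (24.99−19.11) − (25.36−19.83) = 5.88 − 5.53 = 0.35; fold change = 2^-0.35 = 0.785
gene B: ΔΔCt = (24.85−19.11) − (22.04−19.83) = 5.74 − 2.21 = 3.53; fold change = 2^-3.53 = 0.087
gene E has the largest |ΔΔCt| = 4.42.

0.047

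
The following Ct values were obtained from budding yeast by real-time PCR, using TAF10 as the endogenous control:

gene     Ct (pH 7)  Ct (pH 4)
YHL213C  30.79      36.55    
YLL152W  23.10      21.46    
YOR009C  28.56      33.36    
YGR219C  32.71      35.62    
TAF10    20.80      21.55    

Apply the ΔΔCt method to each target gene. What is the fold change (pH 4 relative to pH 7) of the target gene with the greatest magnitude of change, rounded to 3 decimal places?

YHL213C: ΔΔCt = (36.55−21.55) − (30.79−20.80) = 15.00 − 9.99 = 5.01; fold change = 2^-5.01 = 0.031
YLL152W: ΔΔCt = (21.46−21.55) − (23.10−20.80) = -0.09 − 2.30 = -2.39; fold change = 2^2.39 = 5.242
YOR009C: ΔΔCt = (33.36−21.55) − (28.56−20.80) = 11.81 − 7.76 = 4.05; fold change = 2^-4.05 = 0.060
YGR219C: ΔΔCt = (35.62−21.55) − (32.71−20.80) = 14.07 − 11.91 = 2.16; fold change = 2^-2.16 = 0.224
YHL213C has the largest |ΔΔCt| = 5.01.

0.031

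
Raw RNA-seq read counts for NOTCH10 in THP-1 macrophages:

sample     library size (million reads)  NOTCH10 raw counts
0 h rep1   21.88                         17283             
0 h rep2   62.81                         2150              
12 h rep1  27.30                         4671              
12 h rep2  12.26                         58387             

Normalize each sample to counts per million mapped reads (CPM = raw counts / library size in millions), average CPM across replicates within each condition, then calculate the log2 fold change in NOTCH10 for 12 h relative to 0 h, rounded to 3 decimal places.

CPM(0 h rep1) = 17283 / 21.88 = 789.8995
CPM(0 h rep2) = 2150 / 62.81 = 34.2302
CPM(12 h rep1) = 4671 / 27.30 = 171.0989
CPM(12 h rep2) = 58387 / 12.26 = 4762.3980
mean CPM(0 h) = 412.0648; mean CPM(12 h) = 2466.7485
Fold change = 2466.7485 / 412.0648 = 5.98631
log2(5.98631) = 2.5817

2.582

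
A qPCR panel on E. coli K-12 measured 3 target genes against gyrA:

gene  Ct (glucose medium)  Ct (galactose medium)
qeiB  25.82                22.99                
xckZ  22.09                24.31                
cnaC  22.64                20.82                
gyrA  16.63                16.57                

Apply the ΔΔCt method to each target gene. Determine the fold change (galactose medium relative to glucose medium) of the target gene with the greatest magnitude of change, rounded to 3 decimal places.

qeiB: ΔΔCt = (22.99−16.57) − (25.82−16.63) = 6.42 − 9.19 = -2.77; fold change = 2^2.77 = 6.821
xckZ: ΔΔCt = (24.31−16.57) − (22.09−16.63) = 7.74 − 5.46 = 2.28; fold change = 2^-2.28 = 0.206
cnaC: ΔΔCt = (20.82−16.57) − (22.64−16.63) = 4.25 − 6.01 = -1.76; fold change = 2^1.76 = 3.387
qeiB has the largest |ΔΔCt| = 2.77.

6.821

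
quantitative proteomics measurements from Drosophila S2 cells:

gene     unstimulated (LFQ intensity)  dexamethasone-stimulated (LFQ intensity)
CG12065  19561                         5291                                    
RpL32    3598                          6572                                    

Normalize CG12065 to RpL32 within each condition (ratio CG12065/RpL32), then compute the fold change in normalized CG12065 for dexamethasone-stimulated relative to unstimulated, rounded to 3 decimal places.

0.148

CG12065/RpL32 (unstimulated) = 19561 / 3598 = 5.4366
CG12065/RpL32 (dexamethasone-stimulated) = 5291 / 6572 = 0.80508
Fold change = 0.80508 / 5.4366 = 0.1481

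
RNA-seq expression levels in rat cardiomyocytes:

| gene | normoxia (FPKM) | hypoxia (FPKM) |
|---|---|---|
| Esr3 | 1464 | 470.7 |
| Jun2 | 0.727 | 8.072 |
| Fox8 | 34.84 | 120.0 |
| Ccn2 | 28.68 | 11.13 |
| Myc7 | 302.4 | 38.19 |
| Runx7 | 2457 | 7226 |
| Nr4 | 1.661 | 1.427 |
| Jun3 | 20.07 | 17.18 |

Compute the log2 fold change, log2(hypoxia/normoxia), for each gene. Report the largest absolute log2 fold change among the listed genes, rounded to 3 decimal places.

log2(470.7/1464) = -1.637  (Esr3)
log2(8.072/0.727) = 3.473  (Jun2)
log2(120.0/34.84) = 1.784  (Fox8)
log2(11.13/28.68) = -1.366  (Ccn2)
log2(38.19/302.4) = -2.985  (Myc7)
log2(7226/2457) = 1.556  (Runx7)
log2(1.427/1.661) = -0.219  (Nr4)
log2(17.18/20.07) = -0.224  (Jun3)
The largest magnitude belongs to Jun2.

3.473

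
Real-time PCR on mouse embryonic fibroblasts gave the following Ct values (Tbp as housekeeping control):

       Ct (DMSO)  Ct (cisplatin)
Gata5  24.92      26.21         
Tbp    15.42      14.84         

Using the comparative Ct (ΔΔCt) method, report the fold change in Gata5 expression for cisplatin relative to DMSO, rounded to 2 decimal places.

0.27

ΔCt(DMSO) = 24.920 − 15.420 = 9.500
ΔCt(cisplatin) = 26.210 − 14.840 = 11.370
ΔΔCt = 11.370 − 9.500 = 1.870
Fold change = 2^(−1.870) = 0.274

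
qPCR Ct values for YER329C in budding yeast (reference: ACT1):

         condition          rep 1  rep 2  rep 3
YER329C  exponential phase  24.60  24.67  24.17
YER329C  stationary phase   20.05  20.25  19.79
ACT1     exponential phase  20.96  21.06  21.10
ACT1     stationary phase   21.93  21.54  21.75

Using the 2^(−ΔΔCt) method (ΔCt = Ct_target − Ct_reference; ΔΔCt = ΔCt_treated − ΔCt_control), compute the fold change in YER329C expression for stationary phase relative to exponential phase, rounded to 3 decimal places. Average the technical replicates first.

35.506

Mean Ct: YER329C exponential phase 24.480; YER329C stationary phase 20.030; ACT1 exponential phase 21.040; ACT1 stationary phase 21.740
ΔCt(exponential phase) = 24.480 − 21.040 = 3.440
ΔCt(stationary phase) = 20.030 − 21.740 = -1.710
ΔΔCt = -1.710 − 3.440 = -5.150
Fold change = 2^(−(-5.150)) = 2^5.150 = 35.5062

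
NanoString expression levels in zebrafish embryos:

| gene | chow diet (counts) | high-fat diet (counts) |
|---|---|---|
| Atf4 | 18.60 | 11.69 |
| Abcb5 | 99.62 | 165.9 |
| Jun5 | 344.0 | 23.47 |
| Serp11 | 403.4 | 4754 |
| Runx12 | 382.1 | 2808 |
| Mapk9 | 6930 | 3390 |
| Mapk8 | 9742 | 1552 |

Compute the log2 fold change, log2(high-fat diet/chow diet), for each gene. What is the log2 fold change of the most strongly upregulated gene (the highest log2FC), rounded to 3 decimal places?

log2(11.69/18.60) = -0.670  (Atf4)
log2(165.9/99.62) = 0.736  (Abcb5)
log2(23.47/344.0) = -3.874  (Jun5)
log2(4754/403.4) = 3.559  (Serp11)
log2(2808/382.1) = 2.878  (Runx12)
log2(3390/6930) = -1.032  (Mapk9)
log2(1552/9742) = -2.650  (Mapk8)
Serp11 is most strongly upregulated.

3.559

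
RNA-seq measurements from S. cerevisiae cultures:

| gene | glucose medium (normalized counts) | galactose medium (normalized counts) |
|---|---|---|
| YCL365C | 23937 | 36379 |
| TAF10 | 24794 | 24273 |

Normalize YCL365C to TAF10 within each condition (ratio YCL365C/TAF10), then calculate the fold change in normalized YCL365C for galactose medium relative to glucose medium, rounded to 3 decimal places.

1.552

YCL365C/TAF10 (glucose medium) = 23937 / 24794 = 0.96544
YCL365C/TAF10 (galactose medium) = 36379 / 24273 = 1.4987
Fold change = 1.4987 / 0.96544 = 1.5524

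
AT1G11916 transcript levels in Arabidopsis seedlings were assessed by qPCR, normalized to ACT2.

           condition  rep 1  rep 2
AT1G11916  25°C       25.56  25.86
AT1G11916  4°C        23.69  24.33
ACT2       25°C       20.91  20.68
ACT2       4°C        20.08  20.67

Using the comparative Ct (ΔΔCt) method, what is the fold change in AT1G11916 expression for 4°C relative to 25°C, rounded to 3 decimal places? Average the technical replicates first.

Mean Ct: AT1G11916 25°C 25.710; AT1G11916 4°C 24.010; ACT2 25°C 20.795; ACT2 4°C 20.375
ΔCt(25°C) = 25.710 − 20.795 = 4.915
ΔCt(4°C) = 24.010 − 20.375 = 3.635
ΔΔCt = 3.635 − 4.915 = -1.280
Fold change = 2^(−(-1.280)) = 2^1.280 = 2.4284

2.428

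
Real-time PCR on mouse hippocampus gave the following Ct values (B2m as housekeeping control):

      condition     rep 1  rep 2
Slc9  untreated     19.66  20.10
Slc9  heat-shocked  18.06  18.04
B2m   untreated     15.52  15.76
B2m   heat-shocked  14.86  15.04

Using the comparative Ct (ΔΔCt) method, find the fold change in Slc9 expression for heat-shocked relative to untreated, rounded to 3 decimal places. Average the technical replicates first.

Mean Ct: Slc9 untreated 19.880; Slc9 heat-shocked 18.050; B2m untreated 15.640; B2m heat-shocked 14.950
ΔCt(untreated) = 19.880 − 15.640 = 4.240
ΔCt(heat-shocked) = 18.050 − 14.950 = 3.100
ΔΔCt = 3.100 − 4.240 = -1.140
Fold change = 2^(−(-1.140)) = 2^1.140 = 2.2038

2.204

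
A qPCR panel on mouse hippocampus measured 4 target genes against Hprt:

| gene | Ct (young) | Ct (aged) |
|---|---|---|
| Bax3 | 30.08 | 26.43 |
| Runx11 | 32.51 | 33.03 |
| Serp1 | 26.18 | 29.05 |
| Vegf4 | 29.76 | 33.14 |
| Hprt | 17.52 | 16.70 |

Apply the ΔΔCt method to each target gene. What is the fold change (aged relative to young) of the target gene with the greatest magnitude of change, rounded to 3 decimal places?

0.054

Bax3: ΔΔCt = (26.43−16.70) − (30.08−17.52) = 9.73 − 12.56 = -2.83; fold change = 2^2.83 = 7.111
Runx11: ΔΔCt = (33.03−16.70) − (32.51−17.52) = 16.33 − 14.99 = 1.34; fold change = 2^-1.34 = 0.395
Serp1: ΔΔCt = (29.05−16.70) − (26.18−17.52) = 12.35 − 8.66 = 3.69; fold change = 2^-3.69 = 0.077
Vegf4: ΔΔCt = (33.14−16.70) − (29.76−17.52) = 16.44 − 12.24 = 4.20; fold change = 2^-4.20 = 0.054
Vegf4 has the largest |ΔΔCt| = 4.20.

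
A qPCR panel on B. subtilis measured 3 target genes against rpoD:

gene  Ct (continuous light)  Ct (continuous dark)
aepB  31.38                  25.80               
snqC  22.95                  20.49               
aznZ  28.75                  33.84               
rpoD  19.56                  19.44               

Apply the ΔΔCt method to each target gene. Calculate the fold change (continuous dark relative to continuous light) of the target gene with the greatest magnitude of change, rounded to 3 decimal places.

44.017

aepB: ΔΔCt = (25.80−19.44) − (31.38−19.56) = 6.36 − 11.82 = -5.46; fold change = 2^5.46 = 44.017
snqC: ΔΔCt = (20.49−19.44) − (22.95−19.56) = 1.05 − 3.39 = -2.34; fold change = 2^2.34 = 5.063
aznZ: ΔΔCt = (33.84−19.44) − (28.75−19.56) = 14.40 − 9.19 = 5.21; fold change = 2^-5.21 = 0.027
aepB has the largest |ΔΔCt| = 5.46.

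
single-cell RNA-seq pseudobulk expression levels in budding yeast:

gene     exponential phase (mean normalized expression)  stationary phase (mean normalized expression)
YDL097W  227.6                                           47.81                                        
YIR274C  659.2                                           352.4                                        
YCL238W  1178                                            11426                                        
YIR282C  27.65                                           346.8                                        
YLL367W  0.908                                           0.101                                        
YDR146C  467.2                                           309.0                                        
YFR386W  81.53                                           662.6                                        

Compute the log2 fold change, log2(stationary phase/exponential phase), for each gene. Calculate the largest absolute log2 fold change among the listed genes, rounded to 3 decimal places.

log2(47.81/227.6) = -2.251  (YDL097W)
log2(352.4/659.2) = -0.904  (YIR274C)
log2(11426/1178) = 3.278  (YCL238W)
log2(346.8/27.65) = 3.649  (YIR282C)
log2(0.101/0.908) = -3.168  (YLL367W)
log2(309.0/467.2) = -0.596  (YDR146C)
log2(662.6/81.53) = 3.023  (YFR386W)
The largest magnitude belongs to YIR282C.

3.649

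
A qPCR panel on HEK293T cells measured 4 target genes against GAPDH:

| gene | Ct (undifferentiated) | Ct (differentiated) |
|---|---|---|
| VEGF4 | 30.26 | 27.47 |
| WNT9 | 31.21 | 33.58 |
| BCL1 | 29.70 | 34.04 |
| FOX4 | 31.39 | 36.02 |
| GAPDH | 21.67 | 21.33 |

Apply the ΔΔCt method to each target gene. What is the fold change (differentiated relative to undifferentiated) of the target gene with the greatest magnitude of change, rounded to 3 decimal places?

0.032

VEGF4: ΔΔCt = (27.47−21.33) − (30.26−21.67) = 6.14 − 8.59 = -2.45; fold change = 2^2.45 = 5.464
WNT9: ΔΔCt = (33.58−21.33) − (31.21−21.67) = 12.25 − 9.54 = 2.71; fold change = 2^-2.71 = 0.153
BCL1: ΔΔCt = (34.04−21.33) − (29.70−21.67) = 12.71 − 8.03 = 4.68; fold change = 2^-4.68 = 0.039
FOX4: ΔΔCt = (36.02−21.33) − (31.39−21.67) = 14.69 − 9.72 = 4.97; fold change = 2^-4.97 = 0.032
FOX4 has the largest |ΔΔCt| = 4.97.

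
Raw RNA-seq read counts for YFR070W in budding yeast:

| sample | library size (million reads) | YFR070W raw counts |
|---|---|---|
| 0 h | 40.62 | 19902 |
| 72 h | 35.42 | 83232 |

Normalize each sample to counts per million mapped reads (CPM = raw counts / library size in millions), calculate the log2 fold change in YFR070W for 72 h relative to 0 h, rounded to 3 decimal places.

CPM(0 h) = 19902 / 40.62 = 489.9557
CPM(72 h) = 83232 / 35.42 = 2349.8588
Fold change = 2349.8588 / 489.9557 = 4.79606
log2(4.79606) = 2.2619

2.262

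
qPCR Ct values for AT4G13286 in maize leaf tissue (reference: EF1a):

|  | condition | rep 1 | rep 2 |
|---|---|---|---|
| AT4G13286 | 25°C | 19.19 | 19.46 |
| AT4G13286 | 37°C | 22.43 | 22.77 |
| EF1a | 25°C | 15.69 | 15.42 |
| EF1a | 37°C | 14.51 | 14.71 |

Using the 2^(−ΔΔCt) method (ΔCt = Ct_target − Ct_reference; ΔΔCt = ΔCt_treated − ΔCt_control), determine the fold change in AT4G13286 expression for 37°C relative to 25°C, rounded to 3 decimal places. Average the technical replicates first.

0.054

Mean Ct: AT4G13286 25°C 19.325; AT4G13286 37°C 22.600; EF1a 25°C 15.555; EF1a 37°C 14.610
ΔCt(25°C) = 19.325 − 15.555 = 3.770
ΔCt(37°C) = 22.600 − 14.610 = 7.990
ΔΔCt = 7.990 − 3.770 = 4.220
Fold change = 2^(−4.220) = 0.0537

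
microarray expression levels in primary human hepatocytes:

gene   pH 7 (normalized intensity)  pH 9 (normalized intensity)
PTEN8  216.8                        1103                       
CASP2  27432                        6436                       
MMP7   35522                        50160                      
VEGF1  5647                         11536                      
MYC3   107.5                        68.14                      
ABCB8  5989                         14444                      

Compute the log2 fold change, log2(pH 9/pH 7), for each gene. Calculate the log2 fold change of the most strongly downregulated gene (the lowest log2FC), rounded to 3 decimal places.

-2.092

log2(1103/216.8) = 2.347  (PTEN8)
log2(6436/27432) = -2.092  (CASP2)
log2(50160/35522) = 0.498  (MMP7)
log2(11536/5647) = 1.031  (VEGF1)
log2(68.14/107.5) = -0.658  (MYC3)
log2(14444/5989) = 1.270  (ABCB8)
CASP2 is most strongly downregulated.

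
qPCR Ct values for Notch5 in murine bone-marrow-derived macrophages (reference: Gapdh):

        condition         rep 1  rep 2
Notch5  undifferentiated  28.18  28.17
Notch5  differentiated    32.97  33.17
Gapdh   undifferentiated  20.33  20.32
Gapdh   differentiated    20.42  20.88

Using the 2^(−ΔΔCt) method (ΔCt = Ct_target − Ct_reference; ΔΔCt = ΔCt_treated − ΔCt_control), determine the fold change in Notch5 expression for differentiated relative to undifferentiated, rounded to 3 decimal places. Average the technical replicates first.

0.042

Mean Ct: Notch5 undifferentiated 28.175; Notch5 differentiated 33.070; Gapdh undifferentiated 20.325; Gapdh differentiated 20.650
ΔCt(undifferentiated) = 28.175 − 20.325 = 7.850
ΔCt(differentiated) = 33.070 − 20.650 = 12.420
ΔΔCt = 12.420 − 7.850 = 4.570
Fold change = 2^(−4.570) = 0.0421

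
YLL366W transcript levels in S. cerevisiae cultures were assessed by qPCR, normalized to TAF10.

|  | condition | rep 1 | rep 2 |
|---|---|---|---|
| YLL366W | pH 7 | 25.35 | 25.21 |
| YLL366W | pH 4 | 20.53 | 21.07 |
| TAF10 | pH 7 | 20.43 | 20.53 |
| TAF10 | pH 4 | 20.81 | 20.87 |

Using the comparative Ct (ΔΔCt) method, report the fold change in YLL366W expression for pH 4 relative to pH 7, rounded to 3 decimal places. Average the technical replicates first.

28.641

Mean Ct: YLL366W pH 7 25.280; YLL366W pH 4 20.800; TAF10 pH 7 20.480; TAF10 pH 4 20.840
ΔCt(pH 7) = 25.280 − 20.480 = 4.800
ΔCt(pH 4) = 20.800 − 20.840 = -0.040
ΔΔCt = -0.040 − 4.800 = -4.840
Fold change = 2^(−(-4.840)) = 2^4.840 = 28.6408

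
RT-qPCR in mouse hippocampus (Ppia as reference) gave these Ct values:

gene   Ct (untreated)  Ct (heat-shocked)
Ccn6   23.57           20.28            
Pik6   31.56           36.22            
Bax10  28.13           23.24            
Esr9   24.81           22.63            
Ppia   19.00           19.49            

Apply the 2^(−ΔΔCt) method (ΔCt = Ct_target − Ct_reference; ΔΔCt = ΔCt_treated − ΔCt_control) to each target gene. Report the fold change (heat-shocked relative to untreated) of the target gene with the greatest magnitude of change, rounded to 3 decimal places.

41.643

Ccn6: ΔΔCt = (20.28−19.49) − (23.57−19.00) = 0.79 − 4.57 = -3.78; fold change = 2^3.78 = 13.737
Pik6: ΔΔCt = (36.22−19.49) − (31.56−19.00) = 16.73 − 12.56 = 4.17; fold change = 2^-4.17 = 0.056
Bax10: ΔΔCt = (23.24−19.49) − (28.13−19.00) = 3.75 − 9.13 = -5.38; fold change = 2^5.38 = 41.643
Esr9: ΔΔCt = (22.63−19.49) − (24.81−19.00) = 3.14 − 5.81 = -2.67; fold change = 2^2.67 = 6.364
Bax10 has the largest |ΔΔCt| = 5.38.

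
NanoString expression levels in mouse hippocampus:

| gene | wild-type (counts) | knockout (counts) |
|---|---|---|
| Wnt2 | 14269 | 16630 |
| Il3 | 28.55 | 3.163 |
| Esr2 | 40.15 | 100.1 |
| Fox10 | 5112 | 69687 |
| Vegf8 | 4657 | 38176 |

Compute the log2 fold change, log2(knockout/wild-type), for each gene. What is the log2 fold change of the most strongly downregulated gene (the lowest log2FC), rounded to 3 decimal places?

log2(16630/14269) = 0.221  (Wnt2)
log2(3.163/28.55) = -3.174  (Il3)
log2(100.1/40.15) = 1.318  (Esr2)
log2(69687/5112) = 3.769  (Fox10)
log2(38176/4657) = 3.035  (Vegf8)
Il3 is most strongly downregulated.

-3.174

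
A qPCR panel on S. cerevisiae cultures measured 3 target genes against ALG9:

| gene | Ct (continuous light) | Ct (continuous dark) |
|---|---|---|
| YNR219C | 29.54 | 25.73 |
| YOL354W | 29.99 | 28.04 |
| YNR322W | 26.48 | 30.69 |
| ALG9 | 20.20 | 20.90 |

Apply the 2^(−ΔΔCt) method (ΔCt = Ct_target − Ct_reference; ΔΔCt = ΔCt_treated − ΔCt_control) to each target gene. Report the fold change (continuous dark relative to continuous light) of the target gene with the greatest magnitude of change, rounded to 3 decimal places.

22.785

YNR219C: ΔΔCt = (25.73−20.90) − (29.54−20.20) = 4.83 − 9.34 = -4.51; fold change = 2^4.51 = 22.785
YOL354W: ΔΔCt = (28.04−20.90) − (29.99−20.20) = 7.14 − 9.79 = -2.65; fold change = 2^2.65 = 6.277
YNR322W: ΔΔCt = (30.69−20.90) − (26.48−20.20) = 9.79 − 6.28 = 3.51; fold change = 2^-3.51 = 0.088
YNR219C has the largest |ΔΔCt| = 4.51.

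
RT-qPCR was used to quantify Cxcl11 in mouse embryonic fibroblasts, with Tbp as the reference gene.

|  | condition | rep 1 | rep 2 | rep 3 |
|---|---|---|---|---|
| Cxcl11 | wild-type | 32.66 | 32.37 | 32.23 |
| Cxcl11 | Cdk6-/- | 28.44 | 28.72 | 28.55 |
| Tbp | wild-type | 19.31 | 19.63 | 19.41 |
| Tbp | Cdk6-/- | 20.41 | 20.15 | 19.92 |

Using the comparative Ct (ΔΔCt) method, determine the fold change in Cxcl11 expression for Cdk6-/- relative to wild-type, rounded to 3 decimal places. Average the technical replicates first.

Mean Ct: Cxcl11 wild-type 32.420; Cxcl11 Cdk6-/- 28.570; Tbp wild-type 19.450; Tbp Cdk6-/- 20.160
ΔCt(wild-type) = 32.420 − 19.450 = 12.970
ΔCt(Cdk6-/-) = 28.570 − 20.160 = 8.410
ΔΔCt = 8.410 − 12.970 = -4.560
Fold change = 2^(−(-4.560)) = 2^4.560 = 23.5883

23.588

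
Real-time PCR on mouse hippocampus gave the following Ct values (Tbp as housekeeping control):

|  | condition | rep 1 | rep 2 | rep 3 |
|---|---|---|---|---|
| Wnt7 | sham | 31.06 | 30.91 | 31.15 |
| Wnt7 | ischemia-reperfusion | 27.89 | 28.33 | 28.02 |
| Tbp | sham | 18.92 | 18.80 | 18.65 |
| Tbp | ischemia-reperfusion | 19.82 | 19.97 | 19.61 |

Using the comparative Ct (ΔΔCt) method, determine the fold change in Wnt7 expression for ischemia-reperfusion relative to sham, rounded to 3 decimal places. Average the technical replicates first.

15.671

Mean Ct: Wnt7 sham 31.040; Wnt7 ischemia-reperfusion 28.080; Tbp sham 18.790; Tbp ischemia-reperfusion 19.800
ΔCt(sham) = 31.040 − 18.790 = 12.250
ΔCt(ischemia-reperfusion) = 28.080 − 19.800 = 8.280
ΔΔCt = 8.280 − 12.250 = -3.970
Fold change = 2^(−(-3.970)) = 2^3.970 = 15.6707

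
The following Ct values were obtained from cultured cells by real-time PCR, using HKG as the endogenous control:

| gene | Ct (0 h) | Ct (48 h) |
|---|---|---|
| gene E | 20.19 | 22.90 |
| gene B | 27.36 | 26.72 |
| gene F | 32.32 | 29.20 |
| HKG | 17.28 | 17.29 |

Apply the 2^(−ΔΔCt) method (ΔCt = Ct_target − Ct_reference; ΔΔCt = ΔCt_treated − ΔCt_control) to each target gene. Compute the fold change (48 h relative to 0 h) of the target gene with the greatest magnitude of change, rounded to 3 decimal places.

gene E: ΔΔCt = (22.90−17.29) − (20.19−17.28) = 5.61 − 2.91 = 2.70; fold change = 2^-2.70 = 0.154
gene B: ΔΔCt = (26.72−17.29) − (27.36−17.28) = 9.43 − 10.08 = -0.65; fold change = 2^0.65 = 1.569
gene F: ΔΔCt = (29.20−17.29) − (32.32−17.28) = 11.91 − 15.04 = -3.13; fold change = 2^3.13 = 8.754
gene F has the largest |ΔΔCt| = 3.13.

8.754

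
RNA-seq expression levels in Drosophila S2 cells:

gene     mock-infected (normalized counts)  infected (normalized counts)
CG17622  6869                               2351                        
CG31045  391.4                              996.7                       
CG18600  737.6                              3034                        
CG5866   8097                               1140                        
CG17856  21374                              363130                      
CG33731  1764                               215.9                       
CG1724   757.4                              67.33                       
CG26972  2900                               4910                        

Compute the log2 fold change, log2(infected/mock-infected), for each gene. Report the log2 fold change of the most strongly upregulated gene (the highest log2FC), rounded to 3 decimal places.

4.087

log2(2351/6869) = -1.547  (CG17622)
log2(996.7/391.4) = 1.349  (CG31045)
log2(3034/737.6) = 2.040  (CG18600)
log2(1140/8097) = -2.828  (CG5866)
log2(363130/21374) = 4.087  (CG17856)
log2(215.9/1764) = -3.030  (CG33731)
log2(67.33/757.4) = -3.492  (CG1724)
log2(4910/2900) = 0.760  (CG26972)
CG17856 is most strongly upregulated.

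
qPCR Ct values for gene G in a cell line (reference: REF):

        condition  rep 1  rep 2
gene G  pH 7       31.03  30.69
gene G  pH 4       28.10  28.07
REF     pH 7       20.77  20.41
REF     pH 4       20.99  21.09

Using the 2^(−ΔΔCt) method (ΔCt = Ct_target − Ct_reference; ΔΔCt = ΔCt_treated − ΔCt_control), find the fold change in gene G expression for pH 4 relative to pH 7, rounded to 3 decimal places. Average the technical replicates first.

9.350

Mean Ct: gene G pH 7 30.860; gene G pH 4 28.085; REF pH 7 20.590; REF pH 4 21.040
ΔCt(pH 7) = 30.860 − 20.590 = 10.270
ΔCt(pH 4) = 28.085 − 21.040 = 7.045
ΔΔCt = 7.045 − 10.270 = -3.225
Fold change = 2^(−(-3.225)) = 2^3.225 = 9.3502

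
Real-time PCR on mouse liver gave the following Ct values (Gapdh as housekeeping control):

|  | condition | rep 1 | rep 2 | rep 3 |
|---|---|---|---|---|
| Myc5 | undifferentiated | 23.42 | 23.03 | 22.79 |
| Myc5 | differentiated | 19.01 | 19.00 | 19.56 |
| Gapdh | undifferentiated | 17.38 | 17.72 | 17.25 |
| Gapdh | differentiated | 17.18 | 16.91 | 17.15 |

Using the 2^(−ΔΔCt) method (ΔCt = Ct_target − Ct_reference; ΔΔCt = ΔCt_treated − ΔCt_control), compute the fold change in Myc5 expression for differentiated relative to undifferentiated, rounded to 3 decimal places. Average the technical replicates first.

Mean Ct: Myc5 undifferentiated 23.080; Myc5 differentiated 19.190; Gapdh undifferentiated 17.450; Gapdh differentiated 17.080
ΔCt(undifferentiated) = 23.080 − 17.450 = 5.630
ΔCt(differentiated) = 19.190 − 17.080 = 2.110
ΔΔCt = 2.110 − 5.630 = -3.520
Fold change = 2^(−(-3.520)) = 2^3.520 = 11.4716

11.472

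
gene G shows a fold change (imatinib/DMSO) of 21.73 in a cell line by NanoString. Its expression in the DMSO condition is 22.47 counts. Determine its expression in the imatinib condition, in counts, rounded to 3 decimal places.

488.273

imatinib expression = 22.47 × 21.73 = 488.273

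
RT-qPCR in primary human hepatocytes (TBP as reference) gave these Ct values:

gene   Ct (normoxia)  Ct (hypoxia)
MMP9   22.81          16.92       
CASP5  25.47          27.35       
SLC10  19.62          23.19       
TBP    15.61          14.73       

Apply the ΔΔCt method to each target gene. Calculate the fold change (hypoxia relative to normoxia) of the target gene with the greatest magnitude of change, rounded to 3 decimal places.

32.223

MMP9: ΔΔCt = (16.92−14.73) − (22.81−15.61) = 2.19 − 7.20 = -5.01; fold change = 2^5.01 = 32.223
CASP5: ΔΔCt = (27.35−14.73) − (25.47−15.61) = 12.62 − 9.86 = 2.76; fold change = 2^-2.76 = 0.148
SLC10: ΔΔCt = (23.19−14.73) − (19.62−15.61) = 8.46 − 4.01 = 4.45; fold change = 2^-4.45 = 0.046
MMP9 has the largest |ΔΔCt| = 5.01.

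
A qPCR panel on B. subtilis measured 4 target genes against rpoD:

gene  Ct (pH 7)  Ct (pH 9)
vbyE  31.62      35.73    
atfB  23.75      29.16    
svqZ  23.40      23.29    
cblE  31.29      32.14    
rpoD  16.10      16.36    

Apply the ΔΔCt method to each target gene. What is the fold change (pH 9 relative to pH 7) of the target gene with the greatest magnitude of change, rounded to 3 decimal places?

0.028

vbyE: ΔΔCt = (35.73−16.36) − (31.62−16.10) = 19.37 − 15.52 = 3.85; fold change = 2^-3.85 = 0.069
atfB: ΔΔCt = (29.16−16.36) − (23.75−16.10) = 12.80 − 7.65 = 5.15; fold change = 2^-5.15 = 0.028
svqZ: ΔΔCt = (23.29−16.36) − (23.40−16.10) = 6.93 − 7.30 = -0.37; fold change = 2^0.37 = 1.292
cblE: ΔΔCt = (32.14−16.36) − (31.29−16.10) = 15.78 − 15.19 = 0.59; fold change = 2^-0.59 = 0.664
atfB has the largest |ΔΔCt| = 5.15.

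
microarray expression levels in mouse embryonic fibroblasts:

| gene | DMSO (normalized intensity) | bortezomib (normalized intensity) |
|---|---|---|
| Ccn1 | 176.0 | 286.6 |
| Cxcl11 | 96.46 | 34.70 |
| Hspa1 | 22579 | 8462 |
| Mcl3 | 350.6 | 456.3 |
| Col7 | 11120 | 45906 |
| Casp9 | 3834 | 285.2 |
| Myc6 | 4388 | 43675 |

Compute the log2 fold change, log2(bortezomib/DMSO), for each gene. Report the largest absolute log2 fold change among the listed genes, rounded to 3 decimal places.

3.749

log2(286.6/176.0) = 0.703  (Ccn1)
log2(34.70/96.46) = -1.475  (Cxcl11)
log2(8462/22579) = -1.416  (Hspa1)
log2(456.3/350.6) = 0.380  (Mcl3)
log2(45906/11120) = 2.046  (Col7)
log2(285.2/3834) = -3.749  (Casp9)
log2(43675/4388) = 3.315  (Myc6)
The largest magnitude belongs to Casp9.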